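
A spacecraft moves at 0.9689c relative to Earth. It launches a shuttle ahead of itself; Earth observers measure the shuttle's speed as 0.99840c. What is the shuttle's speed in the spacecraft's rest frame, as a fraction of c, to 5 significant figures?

u' ≈ 0.90352c

Inverse velocity addition: u' = (u − v)/(1 − uv/c²)
= (0.99840 − 0.9689)/(1 − 0.99840×0.9689) = 0.029500/0.03265024 = 0.90352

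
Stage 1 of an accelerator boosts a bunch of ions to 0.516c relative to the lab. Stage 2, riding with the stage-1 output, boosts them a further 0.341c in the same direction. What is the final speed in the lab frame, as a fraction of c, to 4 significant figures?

Compose boost 2: (0.341 + 0.516)/(1 + 0.341×0.516) = 0.8570/1.17596 = 0.7288

u ≈ 0.7288c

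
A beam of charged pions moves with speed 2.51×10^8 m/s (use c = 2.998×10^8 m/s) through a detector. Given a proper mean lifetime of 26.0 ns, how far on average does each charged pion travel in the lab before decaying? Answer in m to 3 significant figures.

β = v/c = 2.51×10^8 / 2.998×10^8 = 0.83722
γ = 1/√(1 − 0.83722²) = 1.8286
Dilated lifetime: Δt = γτ₀ = 1.8286 × 26.0 ns = 47.544 ns
d = vΔt = 0.83722c × 47.544 ns = 2.5100×10^8 m/s × 4.7544×10^-8 s = 11.9 m

d ≈ 11.9 m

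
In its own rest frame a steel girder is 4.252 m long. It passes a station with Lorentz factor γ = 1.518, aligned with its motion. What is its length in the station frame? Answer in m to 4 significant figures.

γ = 1.518 (given)
Length contraction: L = L₀/γ = 4.252/1.518 = 2.801 m

L ≈ 2.801 m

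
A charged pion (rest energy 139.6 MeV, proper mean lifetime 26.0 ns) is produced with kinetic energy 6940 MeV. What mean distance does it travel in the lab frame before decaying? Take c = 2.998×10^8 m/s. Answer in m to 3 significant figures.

γ = 1 + K/(m₀c²) = 1 + 6940/139.6 = 50.713
β = √(1 − 1/γ²) = 0.99981
Dilated lifetime: γτ₀ = 50.713 × 26.0 ns = 1318.6 ns
d = βc·γτ₀ = 0.99981 × (2.998×10^8 m/s) × 1.3186×10^-6 s = 395 m

d ≈ 395 m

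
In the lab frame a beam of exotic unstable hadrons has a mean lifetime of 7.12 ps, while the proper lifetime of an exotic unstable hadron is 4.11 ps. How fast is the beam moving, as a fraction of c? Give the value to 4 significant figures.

β ≈ 0.8166

γ = Δt/τ₀ = 7.12/4.11 = 1.73236
β = √(1 − 1/γ²) = √(1 − 1/1.73236²) = 0.8166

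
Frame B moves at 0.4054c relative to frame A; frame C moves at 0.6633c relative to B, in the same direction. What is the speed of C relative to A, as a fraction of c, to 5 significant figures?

Compose boost 2: (0.6633 + 0.4054)/(1 + 0.6633×0.4054) = 1.0687/1.268902 = 0.84222

u ≈ 0.84222c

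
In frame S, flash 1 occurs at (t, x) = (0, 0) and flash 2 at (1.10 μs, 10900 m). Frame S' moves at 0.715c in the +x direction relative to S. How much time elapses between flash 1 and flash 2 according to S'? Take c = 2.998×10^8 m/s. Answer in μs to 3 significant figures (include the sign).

γ = 1/√(1 − 0.715²) = 1.4304
Δt' = γ(Δt − vΔx/c²) = 1.4304 × (1.10 μs − 0.715×10900 m / (2.998×10^8 m/s))
= 1.4304 × (-24.896 μs) = -35.6 μs

Δt' ≈ -35.6 μs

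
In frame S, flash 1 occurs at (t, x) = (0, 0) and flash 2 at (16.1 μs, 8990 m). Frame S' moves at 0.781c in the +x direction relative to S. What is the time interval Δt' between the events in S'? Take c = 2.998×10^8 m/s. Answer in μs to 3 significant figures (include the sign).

γ = 1/√(1 − 0.781²) = 1.6012
Δt' = γ(Δt − vΔx/c²) = 1.6012 × (16.1 μs − 0.781×8990 m / (2.998×10^8 m/s))
= 1.6012 × (-7.3196 μs) = -11.7 μs

Δt' ≈ -11.7 μs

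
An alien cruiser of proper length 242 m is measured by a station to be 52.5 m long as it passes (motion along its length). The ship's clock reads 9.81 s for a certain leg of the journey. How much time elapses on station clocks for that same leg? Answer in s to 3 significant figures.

Length contraction ⇒ γ = L₀/L = 242/52.5 = 4.6095
Time dilation: Δt = γτ₀ = 4.6095 × 9.81 s = 45.2 s

Δt ≈ 45.2 s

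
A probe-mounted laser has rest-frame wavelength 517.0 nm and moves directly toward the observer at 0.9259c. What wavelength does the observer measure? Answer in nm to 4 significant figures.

Relativistic Doppler: λ_obs = λ_src √((1−β)/(1+β))
= 517.0 × √(0.0741000/1.92590) = 517.0 × 0.196152 = 101.4 nm

λ_obs ≈ 101.4 nm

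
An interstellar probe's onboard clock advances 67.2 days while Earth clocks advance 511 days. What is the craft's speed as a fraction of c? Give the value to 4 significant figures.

β ≈ 0.9913

γ = Δt/τ₀ = 511/67.2 = 7.60417
β = √(1 − 1/γ²) = √(1 − 1/7.60417²) = 0.9913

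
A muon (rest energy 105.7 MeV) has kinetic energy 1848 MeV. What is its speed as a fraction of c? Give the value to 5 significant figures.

β ≈ 0.99854

γ = 1 + K/(m₀c²) = 1 + 1848/105.7 = 18.48344
β = √(1 − 1/γ²) = 0.99854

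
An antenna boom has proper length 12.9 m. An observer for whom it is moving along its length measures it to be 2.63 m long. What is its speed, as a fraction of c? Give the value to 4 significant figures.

γ = L₀/L = 12.9/2.63 = 4.90494
β = √(1 − 1/γ²) = 0.9790

β ≈ 0.9790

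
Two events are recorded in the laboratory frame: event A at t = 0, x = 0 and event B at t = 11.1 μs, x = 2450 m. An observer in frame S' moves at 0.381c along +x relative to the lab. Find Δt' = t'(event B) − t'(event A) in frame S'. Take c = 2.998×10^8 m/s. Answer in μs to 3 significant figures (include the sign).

Δt' ≈ 8.64 μs

γ = 1/√(1 − 0.381²) = 1.0816
Δt' = γ(Δt − vΔx/c²) = 1.0816 × (11.1 μs − 0.381×2450 m / (2.998×10^8 m/s))
= 1.0816 × (7.9864 μs) = 8.64 μs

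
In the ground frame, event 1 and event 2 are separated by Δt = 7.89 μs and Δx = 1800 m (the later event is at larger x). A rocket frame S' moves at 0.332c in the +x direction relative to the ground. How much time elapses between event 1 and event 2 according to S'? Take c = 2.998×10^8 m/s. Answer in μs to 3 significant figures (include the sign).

Δt' ≈ 6.25 μs

γ = 1/√(1 − 0.332²) = 1.0601
Δt' = γ(Δt − vΔx/c²) = 1.0601 × (7.89 μs − 0.332×1800 m / (2.998×10^8 m/s))
= 1.0601 × (5.8967 μs) = 6.25 μs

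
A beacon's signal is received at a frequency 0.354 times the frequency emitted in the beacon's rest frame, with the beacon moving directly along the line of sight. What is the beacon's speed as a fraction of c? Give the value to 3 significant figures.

β ≈ 0.777

f_obs/f_src = √((1−β)/(1+β)) = 0.354  ⇒  (1−β)/(1+β) = 0.12532
β = |1 − D²|/(1 + D²) = |1 − 0.12532|/(1 + 0.12532) = 0.777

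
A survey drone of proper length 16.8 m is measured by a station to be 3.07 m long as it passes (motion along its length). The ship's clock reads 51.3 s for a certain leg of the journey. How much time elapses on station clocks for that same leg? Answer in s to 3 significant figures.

Δt ≈ 281 s

Length contraction ⇒ γ = L₀/L = 16.8/3.07 = 5.4723
Time dilation: Δt = γτ₀ = 5.4723 × 51.3 s = 281 s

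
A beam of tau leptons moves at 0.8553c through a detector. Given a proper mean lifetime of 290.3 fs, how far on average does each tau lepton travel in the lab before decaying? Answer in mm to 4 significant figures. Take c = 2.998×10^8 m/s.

γ = 1/√(1 − 0.8553²) = 1.93001
Dilated lifetime: Δt = γτ₀ = 1.93001 × 290.3 fs = 560.281 fs
d = vΔt = 0.8553c × 560.281 fs = 2.56419×10^8 m/s × 5.60281×10^-13 s = 0.1437 mm

d ≈ 0.1437 mm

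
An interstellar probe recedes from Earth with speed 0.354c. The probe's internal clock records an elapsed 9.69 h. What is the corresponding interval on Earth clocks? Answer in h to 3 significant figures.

Δt ≈ 10.4 h

γ = 1/√(1 − 0.354²) = 1.0692
Time dilation: Δt = γτ₀ = 1.0692 × 9.69 h = 10.4 h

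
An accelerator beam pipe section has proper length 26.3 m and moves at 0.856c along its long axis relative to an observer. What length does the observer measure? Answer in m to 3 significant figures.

L ≈ 13.6 m

γ = 1/√(1 − 0.856²) = 1.9343
Length contraction: L = L₀/γ = 26.3/1.9343 = 13.6 m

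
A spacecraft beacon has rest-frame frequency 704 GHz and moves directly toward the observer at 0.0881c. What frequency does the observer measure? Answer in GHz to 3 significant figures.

f_obs ≈ 769 GHz

Relativistic Doppler: f_obs = f_src √((1+β)/(1−β))
= 704 × √(1.0881/0.91190) = 704 × 1.0923 = 769 GHz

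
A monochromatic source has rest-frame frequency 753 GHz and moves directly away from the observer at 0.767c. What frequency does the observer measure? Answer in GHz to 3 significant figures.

f_obs ≈ 273 GHz

Relativistic Doppler: f_obs = f_src √((1−β)/(1+β))
= 753 × √(0.23300/1.7670) = 753 × 0.36313 = 273 GHz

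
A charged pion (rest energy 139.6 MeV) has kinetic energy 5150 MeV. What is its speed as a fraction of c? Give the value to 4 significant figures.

β ≈ 0.9997

γ = 1 + K/(m₀c²) = 1 + 5150/139.6 = 37.8911
β = √(1 − 1/γ²) = 0.9997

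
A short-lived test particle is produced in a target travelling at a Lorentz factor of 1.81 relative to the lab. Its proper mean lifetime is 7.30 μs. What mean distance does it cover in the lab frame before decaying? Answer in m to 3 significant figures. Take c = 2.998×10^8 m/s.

d ≈ 3300 m

β = √(1 − 1/γ²) = √(1 − 1/1.81²) = 0.83352
Dilated lifetime: Δt = γτ₀ = 1.81 × 7.30 μs = 13.213 μs
d = vΔt = 0.83352c × 13.213 μs = 2.4989×10^8 m/s × 1.3213×10^-5 s = 3300 m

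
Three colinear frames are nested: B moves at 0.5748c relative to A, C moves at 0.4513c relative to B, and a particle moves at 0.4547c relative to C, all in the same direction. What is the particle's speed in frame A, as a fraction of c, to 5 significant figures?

Compose boost 2: (0.4513 + 0.5748)/(1 + 0.4513×0.5748) = 1.0261/1.259407 = 0.8147484
Compose boost 3: (0.4547 + 0.8147484)/(1 + 0.4547×0.8147484) = 1.269448/1.370466 = 0.92629

u ≈ 0.92629c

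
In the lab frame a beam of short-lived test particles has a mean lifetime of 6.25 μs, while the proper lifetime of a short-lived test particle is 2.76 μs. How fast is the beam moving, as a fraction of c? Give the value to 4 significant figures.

γ = Δt/τ₀ = 6.25/2.76 = 2.26449
β = √(1 − 1/γ²) = √(1 − 1/2.26449²) = 0.8972

β ≈ 0.8972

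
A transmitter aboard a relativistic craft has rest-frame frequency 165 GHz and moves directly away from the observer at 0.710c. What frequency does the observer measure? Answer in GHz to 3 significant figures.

f_obs ≈ 67.9 GHz

Relativistic Doppler: f_obs = f_src √((1−β)/(1+β))
= 165 × √(0.29000/1.7100) = 165 × 0.41181 = 67.9 GHz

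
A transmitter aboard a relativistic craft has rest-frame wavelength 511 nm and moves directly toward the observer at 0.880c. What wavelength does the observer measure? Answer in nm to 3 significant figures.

Relativistic Doppler: λ_obs = λ_src √((1−β)/(1+β))
= 511 × √(0.12000/1.8800) = 511 × 0.25265 = 129 nm

λ_obs ≈ 129 nm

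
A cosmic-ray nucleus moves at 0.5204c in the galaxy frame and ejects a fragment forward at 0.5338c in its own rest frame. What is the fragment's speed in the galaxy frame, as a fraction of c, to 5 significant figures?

Compose boost 2: (0.5338 + 0.5204)/(1 + 0.5338×0.5204) = 1.0542/1.277790 = 0.82502

u ≈ 0.82502c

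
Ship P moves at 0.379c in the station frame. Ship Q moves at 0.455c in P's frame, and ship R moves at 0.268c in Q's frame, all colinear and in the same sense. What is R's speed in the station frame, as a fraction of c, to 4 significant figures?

Compose boost 2: (0.455 + 0.379)/(1 + 0.455×0.379) = 0.8340/1.17244 = 0.711334
Compose boost 3: (0.268 + 0.711334)/(1 + 0.268×0.711334) = 0.979334/1.19064 = 0.8225

u ≈ 0.8225c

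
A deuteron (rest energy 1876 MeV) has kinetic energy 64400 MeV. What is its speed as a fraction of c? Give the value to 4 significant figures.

β ≈ 0.9996

γ = 1 + K/(m₀c²) = 1 + 64400/1876 = 35.3284
β = √(1 − 1/γ²) = 0.9996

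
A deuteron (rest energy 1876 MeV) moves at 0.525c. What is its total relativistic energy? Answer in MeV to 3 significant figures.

E ≈ 2200 MeV

γ = 1/√(1 − 0.525²) = 1.1749
E = γm₀c² = 1.1749 × 1876 MeV = 2200 MeV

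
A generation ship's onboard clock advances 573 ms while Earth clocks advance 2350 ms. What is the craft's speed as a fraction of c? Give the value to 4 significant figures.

β ≈ 0.9698

γ = Δt/τ₀ = 2350/573 = 4.10122
β = √(1 − 1/γ²) = √(1 − 1/4.10122²) = 0.9698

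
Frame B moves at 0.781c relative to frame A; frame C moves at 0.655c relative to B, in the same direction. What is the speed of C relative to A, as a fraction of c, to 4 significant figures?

u ≈ 0.9500c

Compose boost 2: (0.655 + 0.781)/(1 + 0.655×0.781) = 1.436/1.51155 = 0.9500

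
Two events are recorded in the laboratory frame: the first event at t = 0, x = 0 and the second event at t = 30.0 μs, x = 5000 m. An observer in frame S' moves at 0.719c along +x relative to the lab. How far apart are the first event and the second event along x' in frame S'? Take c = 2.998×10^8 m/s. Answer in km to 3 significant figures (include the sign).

Δx' ≈ -2.11 km

γ = 1/√(1 − 0.719²) = 1.4388
Δx' = γ(Δx − vΔt) = 1.4388 × (5000 m − 0.719×(2.998×10^8 m/s)×30.0×10^-6 s)
= 1.4388 × (-1466.7 m) = -2.11 km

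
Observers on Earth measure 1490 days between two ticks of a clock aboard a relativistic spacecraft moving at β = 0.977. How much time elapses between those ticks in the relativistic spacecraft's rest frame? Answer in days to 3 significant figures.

τ₀ ≈ 318 days

γ = 1/√(1 − 0.977²) = 4.6896
Proper time: τ₀ = Δt/γ = 1490/4.6896 = 318 days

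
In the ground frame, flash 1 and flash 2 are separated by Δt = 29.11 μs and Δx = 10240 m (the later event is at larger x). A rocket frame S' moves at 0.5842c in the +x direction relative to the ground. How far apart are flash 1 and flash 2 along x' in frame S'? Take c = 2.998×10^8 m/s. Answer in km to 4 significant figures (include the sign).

γ = 1/√(1 − 0.5842²) = 1.23212
Δx' = γ(Δx − vΔt) = 1.23212 × (10240 m − 0.5842×(2.998×10^8 m/s)×29.11×10^-6 s)
= 1.23212 × (5141.58 m) = 6.335 km

Δx' ≈ 6.335 km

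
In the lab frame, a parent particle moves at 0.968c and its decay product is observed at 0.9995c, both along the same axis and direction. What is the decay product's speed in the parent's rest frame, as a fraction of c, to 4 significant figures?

u' ≈ 0.9697c

Inverse velocity addition: u' = (u − v)/(1 − uv/c²)
= (0.9995 − 0.968)/(1 − 0.9995×0.968) = 0.03150/0.0324840 = 0.9697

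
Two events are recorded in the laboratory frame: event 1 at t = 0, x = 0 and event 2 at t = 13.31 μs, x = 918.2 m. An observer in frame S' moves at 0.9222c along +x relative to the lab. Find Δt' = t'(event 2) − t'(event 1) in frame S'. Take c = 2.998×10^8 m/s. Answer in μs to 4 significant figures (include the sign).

γ = 1/√(1 − 0.9222²) = 2.58590
Δt' = γ(Δt − vΔx/c²) = 2.58590 × (13.31 μs − 0.9222×918.2 m / (2.998×10^8 m/s))
= 2.58590 × (10.4856 μs) = 27.11 μs

Δt' ≈ 27.11 μs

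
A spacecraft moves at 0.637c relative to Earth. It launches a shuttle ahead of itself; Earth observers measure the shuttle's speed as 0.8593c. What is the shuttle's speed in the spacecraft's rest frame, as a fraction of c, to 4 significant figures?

Inverse velocity addition: u' = (u − v)/(1 − uv/c²)
= (0.8593 − 0.637)/(1 − 0.8593×0.637) = 0.2223/0.452626 = 0.4911

u' ≈ 0.4911c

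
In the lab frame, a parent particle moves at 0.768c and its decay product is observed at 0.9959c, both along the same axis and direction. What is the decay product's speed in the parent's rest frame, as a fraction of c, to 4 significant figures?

u' ≈ 0.9692c

Inverse velocity addition: u' = (u − v)/(1 − uv/c²)
= (0.9959 − 0.768)/(1 − 0.9959×0.768) = 0.2279/0.235149 = 0.9692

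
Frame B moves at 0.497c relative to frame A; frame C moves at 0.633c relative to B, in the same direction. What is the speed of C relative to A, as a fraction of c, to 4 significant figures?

u ≈ 0.8596c

Compose boost 2: (0.633 + 0.497)/(1 + 0.633×0.497) = 1.130/1.31460 = 0.8596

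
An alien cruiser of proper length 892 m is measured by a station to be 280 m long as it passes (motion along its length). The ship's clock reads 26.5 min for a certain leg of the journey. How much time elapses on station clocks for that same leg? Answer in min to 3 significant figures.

Δt ≈ 84.4 min

Length contraction ⇒ γ = L₀/L = 892/280 = 3.1857
Time dilation: Δt = γτ₀ = 3.1857 × 26.5 min = 84.4 min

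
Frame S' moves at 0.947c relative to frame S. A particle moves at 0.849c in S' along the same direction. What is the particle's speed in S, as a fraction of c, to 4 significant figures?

Relativistic velocity addition: u = (u' + v)/(1 + u'v/c²)
= (0.849 + 0.947)/(1 + 0.849×0.947) = 1.796/1.80400 = 0.9956

u ≈ 0.9956c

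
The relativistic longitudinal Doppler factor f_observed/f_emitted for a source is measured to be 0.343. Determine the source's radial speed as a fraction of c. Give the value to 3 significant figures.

f_obs/f_src = √((1−β)/(1+β)) = 0.343  ⇒  (1−β)/(1+β) = 0.11765
β = |1 − D²|/(1 + D²) = |1 − 0.11765|/(1 + 0.11765) = 0.789

β ≈ 0.789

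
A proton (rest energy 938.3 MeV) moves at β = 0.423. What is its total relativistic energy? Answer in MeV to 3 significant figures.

γ = 1/√(1 − 0.423²) = 1.1036
E = γm₀c² = 1.1036 × 938.3 MeV = 1040 MeV

E ≈ 1040 MeV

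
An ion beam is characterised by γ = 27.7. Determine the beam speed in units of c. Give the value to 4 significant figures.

β ≈ 0.9993

β = √(1 − 1/γ²) = √(1 − 1/27.7²) = √(0.998697) = 0.9993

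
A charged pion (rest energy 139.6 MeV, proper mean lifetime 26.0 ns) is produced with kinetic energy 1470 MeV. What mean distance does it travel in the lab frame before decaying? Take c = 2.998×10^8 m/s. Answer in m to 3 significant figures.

γ = 1 + K/(m₀c²) = 1 + 1470/139.6 = 11.530
β = √(1 − 1/γ²) = 0.99623
Dilated lifetime: γτ₀ = 11.530 × 26.0 ns = 299.78 ns
d = βc·γτ₀ = 0.99623 × (2.998×10^8 m/s) × 2.9978×10^-7 s = 89.5 m

d ≈ 89.5 m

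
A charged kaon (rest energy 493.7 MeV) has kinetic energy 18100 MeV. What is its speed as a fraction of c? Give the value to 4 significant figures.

γ = 1 + K/(m₀c²) = 1 + 18100/493.7 = 37.6619
β = √(1 − 1/γ²) = 0.9996

β ≈ 0.9996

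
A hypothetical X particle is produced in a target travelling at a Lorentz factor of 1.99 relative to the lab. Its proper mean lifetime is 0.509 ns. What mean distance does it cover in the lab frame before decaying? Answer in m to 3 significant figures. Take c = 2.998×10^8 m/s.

β = √(1 − 1/γ²) = √(1 − 1/1.99²) = 0.86457
Dilated lifetime: Δt = γτ₀ = 1.99 × 0.509 ns = 1.0129 ns
d = vΔt = 0.86457c × 1.0129 ns = 2.5920×10^8 m/s × 1.0129×10^-9 s = 0.263 m

d ≈ 0.263 m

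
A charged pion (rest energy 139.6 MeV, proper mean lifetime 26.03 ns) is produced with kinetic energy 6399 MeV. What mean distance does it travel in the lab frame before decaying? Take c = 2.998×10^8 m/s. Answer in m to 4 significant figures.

γ = 1 + K/(m₀c²) = 1 + 6399/139.6 = 46.8381
β = √(1 − 1/γ²) = 0.999772
Dilated lifetime: γτ₀ = 46.8381 × 26.03 ns = 1219.20 ns
d = βc·γτ₀ = 0.999772 × (2.998×10^8 m/s) × 1.21920×10^-6 s = 365.4 m

d ≈ 365.4 m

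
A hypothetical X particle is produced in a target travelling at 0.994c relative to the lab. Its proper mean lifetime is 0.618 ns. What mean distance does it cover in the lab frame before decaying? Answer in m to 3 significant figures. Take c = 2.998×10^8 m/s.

γ = 1/√(1 − 0.994²) = 9.1424
Dilated lifetime: Δt = γτ₀ = 9.1424 × 0.618 ns = 5.6500 ns
d = vΔt = 0.994c × 5.6500 ns = 2.9800×10^8 m/s × 5.6500×10^-9 s = 1.68 m

d ≈ 1.68 m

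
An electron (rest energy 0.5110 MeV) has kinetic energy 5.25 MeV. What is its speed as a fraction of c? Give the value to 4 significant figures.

β ≈ 0.9961

γ = 1 + K/(m₀c²) = 1 + 5.25/0.5110 = 11.2740
β = √(1 − 1/γ²) = 0.9961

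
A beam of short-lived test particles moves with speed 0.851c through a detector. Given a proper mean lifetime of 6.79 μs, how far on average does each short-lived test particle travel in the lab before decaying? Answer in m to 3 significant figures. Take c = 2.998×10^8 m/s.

γ = 1/√(1 − 0.851²) = 1.9042
Dilated lifetime: Δt = γτ₀ = 1.9042 × 6.79 μs = 12.929 μs
d = vΔt = 0.851c × 12.929 μs = 2.5513×10^8 m/s × 1.2929×10^-5 s = 3300 m

d ≈ 3300 m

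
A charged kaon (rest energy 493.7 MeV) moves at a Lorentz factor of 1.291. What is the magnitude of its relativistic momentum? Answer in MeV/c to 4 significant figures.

p ≈ 403.1 MeV/c

β = √(1 − 1/γ²) = √(1 − 1/1.291²) = 0.632460
p = γβm₀c = 1.291 × 0.632460 × 493.7 MeV/c = 403.1 MeV/c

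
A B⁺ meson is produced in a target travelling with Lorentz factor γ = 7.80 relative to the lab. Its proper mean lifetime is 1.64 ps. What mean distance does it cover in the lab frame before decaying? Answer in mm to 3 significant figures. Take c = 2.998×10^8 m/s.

d ≈ 3.80 mm

β = √(1 − 1/γ²) = √(1 − 1/7.80²) = 0.99175
Dilated lifetime: Δt = γτ₀ = 7.80 × 1.64 ps = 12.792 ps
d = vΔt = 0.99175c × 12.792 ps = 2.9733×10^8 m/s × 1.2792×10^-11 s = 3.80 mm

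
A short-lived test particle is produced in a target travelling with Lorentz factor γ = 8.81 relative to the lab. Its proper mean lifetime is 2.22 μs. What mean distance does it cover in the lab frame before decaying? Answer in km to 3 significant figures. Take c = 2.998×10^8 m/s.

β = √(1 − 1/γ²) = √(1 − 1/8.81²) = 0.99354
Dilated lifetime: Δt = γτ₀ = 8.81 × 2.22 μs = 19.558 μs
d = vΔt = 0.99354c × 19.558 μs = 2.9786×10^8 m/s × 1.9558×10^-5 s = 5.83 km

d ≈ 5.83 km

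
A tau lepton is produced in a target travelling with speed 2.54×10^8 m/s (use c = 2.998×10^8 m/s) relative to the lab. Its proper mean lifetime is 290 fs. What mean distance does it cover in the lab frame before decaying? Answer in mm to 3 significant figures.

d ≈ 0.139 mm

β = v/c = 2.54×10^8 / 2.998×10^8 = 0.84723
γ = 1/√(1 − 0.84723²) = 1.8824
Dilated lifetime: Δt = γτ₀ = 1.8824 × 290 fs = 545.91 fs
d = vΔt = 0.84723c × 545.91 fs = 2.5400×10^8 m/s × 5.4591×10^-13 s = 0.139 mm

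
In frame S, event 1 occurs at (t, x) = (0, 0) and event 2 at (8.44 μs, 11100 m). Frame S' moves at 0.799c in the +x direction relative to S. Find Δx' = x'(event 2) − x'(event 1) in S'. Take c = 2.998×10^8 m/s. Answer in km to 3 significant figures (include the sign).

γ = 1/√(1 − 0.799²) = 1.6630
Δx' = γ(Δx − vΔt) = 1.6630 × (11100 m − 0.799×(2.998×10^8 m/s)×8.44×10^-6 s)
= 1.6630 × (9078.3 m) = 15.1 km

Δx' ≈ 15.1 km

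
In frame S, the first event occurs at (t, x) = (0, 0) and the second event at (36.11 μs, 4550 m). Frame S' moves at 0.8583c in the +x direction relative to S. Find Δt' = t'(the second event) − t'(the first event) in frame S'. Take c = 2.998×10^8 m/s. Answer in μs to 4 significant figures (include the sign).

γ = 1/√(1 − 0.8583²) = 1.94875
Δt' = γ(Δt − vΔx/c²) = 1.94875 × (36.11 μs − 0.8583×4550 m / (2.998×10^8 m/s))
= 1.94875 × (23.0838 μs) = 44.98 μs

Δt' ≈ 44.98 μs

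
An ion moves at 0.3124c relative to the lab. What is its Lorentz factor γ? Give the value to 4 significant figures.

γ = 1/√(1 − β²) = 1/√(1 − 0.3124²) = 1/√(0.902406) = 1.053

γ ≈ 1.053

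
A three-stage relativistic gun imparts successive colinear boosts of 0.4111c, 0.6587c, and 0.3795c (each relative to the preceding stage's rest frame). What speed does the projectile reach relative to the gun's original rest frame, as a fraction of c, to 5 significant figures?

u ≈ 0.92562c

Compose boost 2: (0.6587 + 0.4111)/(1 + 0.6587×0.4111) = 1.0698/1.270792 = 0.8418375
Compose boost 3: (0.3795 + 0.8418375)/(1 + 0.3795×0.8418375) = 1.221338/1.319477 = 0.92562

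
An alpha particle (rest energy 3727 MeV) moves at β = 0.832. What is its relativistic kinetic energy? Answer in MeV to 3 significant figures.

γ = 1/√(1 − 0.832²) = 1.8025
K = (γ − 1)m₀c² = (1.8025 − 1) × 3727 MeV = 0.80253 × 3727 MeV = 2990 MeV

K ≈ 2990 MeV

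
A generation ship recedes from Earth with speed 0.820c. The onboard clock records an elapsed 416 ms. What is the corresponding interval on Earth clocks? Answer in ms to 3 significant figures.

Δt ≈ 727 ms

γ = 1/√(1 − 0.820²) = 1.7471
Time dilation: Δt = γτ₀ = 1.7471 × 416 ms = 727 ms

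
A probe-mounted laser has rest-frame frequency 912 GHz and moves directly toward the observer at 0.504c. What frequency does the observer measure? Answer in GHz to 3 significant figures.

f_obs ≈ 1590 GHz

Relativistic Doppler: f_obs = f_src √((1+β)/(1−β))
= 912 × √(1.5040/0.49600) = 912 × 1.7413 = 1590 GHz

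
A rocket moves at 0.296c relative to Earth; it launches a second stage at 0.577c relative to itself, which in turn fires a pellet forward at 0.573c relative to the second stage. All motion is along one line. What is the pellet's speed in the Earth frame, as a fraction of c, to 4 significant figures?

u ≈ 0.9239c

Compose boost 2: (0.577 + 0.296)/(1 + 0.577×0.296) = 0.8730/1.17079 = 0.745649
Compose boost 3: (0.573 + 0.745649)/(1 + 0.573×0.745649) = 1.31865/1.42726 = 0.9239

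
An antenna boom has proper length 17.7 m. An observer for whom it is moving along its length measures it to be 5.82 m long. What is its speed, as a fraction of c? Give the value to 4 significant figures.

β ≈ 0.9444

γ = L₀/L = 17.7/5.82 = 3.04124
β = √(1 − 1/γ²) = 0.9444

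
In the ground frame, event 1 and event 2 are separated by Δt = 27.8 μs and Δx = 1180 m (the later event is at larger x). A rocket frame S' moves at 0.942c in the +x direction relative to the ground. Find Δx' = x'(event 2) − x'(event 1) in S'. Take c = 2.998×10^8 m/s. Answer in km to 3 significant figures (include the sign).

Δx' ≈ -19.9 km

γ = 1/√(1 − 0.942²) = 2.9796
Δx' = γ(Δx − vΔt) = 2.9796 × (1180 m − 0.942×(2.998×10^8 m/s)×27.8×10^-6 s)
= 2.9796 × (-6671.0 m) = -19.9 km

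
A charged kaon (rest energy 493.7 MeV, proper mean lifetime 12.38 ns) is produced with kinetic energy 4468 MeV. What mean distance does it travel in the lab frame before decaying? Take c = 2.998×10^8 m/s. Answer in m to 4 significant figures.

d ≈ 37.12 m

γ = 1 + K/(m₀c²) = 1 + 4468/493.7 = 10.0500
β = √(1 − 1/γ²) = 0.995037
Dilated lifetime: γτ₀ = 10.0500 × 12.38 ns = 124.419 ns
d = βc·γτ₀ = 0.995037 × (2.998×10^8 m/s) × 1.24419×10^-7 s = 37.12 m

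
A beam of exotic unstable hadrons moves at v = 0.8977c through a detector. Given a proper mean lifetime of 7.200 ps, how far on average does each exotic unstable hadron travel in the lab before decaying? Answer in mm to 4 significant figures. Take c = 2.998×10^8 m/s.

γ = 1/√(1 − 0.8977²) = 2.26960
Dilated lifetime: Δt = γτ₀ = 2.26960 × 7.200 ps = 16.3411 ps
d = vΔt = 0.8977c × 16.3411 ps = 2.69130×10^8 m/s × 1.63411×10^-11 s = 4.398 mm

d ≈ 4.398 mm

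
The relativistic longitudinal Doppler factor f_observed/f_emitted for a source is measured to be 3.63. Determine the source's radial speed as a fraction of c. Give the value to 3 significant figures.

f_obs/f_src = √((1+β)/(1−β)) = 3.63  ⇒  (1+β)/(1−β) = 13.177
β = |1 − D²|/(1 + D²) = |1 − 13.177|/(1 + 13.177) = 0.859

β ≈ 0.859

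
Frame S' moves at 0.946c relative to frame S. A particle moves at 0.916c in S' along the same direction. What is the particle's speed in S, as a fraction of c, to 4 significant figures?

u ≈ 0.9976c

Relativistic velocity addition: u = (u' + v)/(1 + u'v/c²)
= (0.916 + 0.946)/(1 + 0.916×0.946) = 1.862/1.86654 = 0.9976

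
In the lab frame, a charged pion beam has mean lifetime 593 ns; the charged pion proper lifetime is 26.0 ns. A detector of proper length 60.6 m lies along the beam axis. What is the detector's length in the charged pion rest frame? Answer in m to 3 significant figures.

Time dilation ⇒ γ = Δt/τ₀ = 593/26.0 = 22.808
Length contraction: L = L₀/γ = 60.6/22.808 = 2.66 m

L ≈ 2.66 m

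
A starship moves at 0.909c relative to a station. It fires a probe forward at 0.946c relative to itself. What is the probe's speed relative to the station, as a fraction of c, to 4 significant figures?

u ≈ 0.9974c

Relativistic velocity addition: u = (u' + v)/(1 + u'v/c²)
= (0.946 + 0.909)/(1 + 0.946×0.909) = 1.855/1.85991 = 0.9974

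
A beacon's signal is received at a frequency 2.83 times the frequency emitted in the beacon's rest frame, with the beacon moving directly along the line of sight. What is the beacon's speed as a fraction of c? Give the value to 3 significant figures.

f_obs/f_src = √((1+β)/(1−β)) = 2.83  ⇒  (1+β)/(1−β) = 8.0089
β = |1 − D²|/(1 + D²) = |1 − 8.0089|/(1 + 8.0089) = 0.778

β ≈ 0.778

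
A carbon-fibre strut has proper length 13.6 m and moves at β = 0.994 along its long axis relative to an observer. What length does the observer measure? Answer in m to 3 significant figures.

γ = 1/√(1 − 0.994²) = 9.1424
Length contraction: L = L₀/γ = 13.6/9.1424 = 1.49 m

L ≈ 1.49 m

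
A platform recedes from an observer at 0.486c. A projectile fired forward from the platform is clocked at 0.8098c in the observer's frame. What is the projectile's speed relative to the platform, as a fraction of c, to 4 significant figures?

Inverse velocity addition: u' = (u − v)/(1 − uv/c²)
= (0.8098 − 0.486)/(1 − 0.8098×0.486) = 0.3238/0.606437 = 0.5339

u' ≈ 0.5339c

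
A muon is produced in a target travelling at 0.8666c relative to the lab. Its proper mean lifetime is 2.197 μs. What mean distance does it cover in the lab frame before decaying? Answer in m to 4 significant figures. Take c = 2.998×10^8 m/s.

d ≈ 1144 m

γ = 1/√(1 − 0.8666²) = 2.00399
Dilated lifetime: Δt = γτ₀ = 2.00399 × 2.197 μs = 4.40278 μs
d = vΔt = 0.8666c × 4.40278 μs = 2.59807×10^8 m/s × 4.40278×10^-6 s = 1144 m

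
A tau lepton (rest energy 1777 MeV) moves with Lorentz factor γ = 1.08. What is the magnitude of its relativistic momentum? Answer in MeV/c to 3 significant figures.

β = √(1 − 1/γ²) = √(1 − 1/1.08²) = 0.37771
p = γβm₀c = 1.08 × 0.37771 × 1777 MeV/c = 725 MeV/c

p ≈ 725 MeV/c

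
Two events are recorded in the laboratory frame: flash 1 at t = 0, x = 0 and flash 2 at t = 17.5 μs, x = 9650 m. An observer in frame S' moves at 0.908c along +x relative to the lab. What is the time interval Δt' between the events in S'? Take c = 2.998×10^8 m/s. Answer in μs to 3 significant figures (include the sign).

Δt' ≈ -28.0 μs

γ = 1/√(1 − 0.908²) = 2.3868
Δt' = γ(Δt − vΔx/c²) = 2.3868 × (17.5 μs − 0.908×9650 m / (2.998×10^8 m/s))
= 2.3868 × (-11.727 μs) = -28.0 μs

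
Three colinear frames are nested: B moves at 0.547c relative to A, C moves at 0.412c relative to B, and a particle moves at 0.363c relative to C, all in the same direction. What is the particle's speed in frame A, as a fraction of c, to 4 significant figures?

u ≈ 0.8922c

Compose boost 2: (0.412 + 0.547)/(1 + 0.412×0.547) = 0.9590/1.22536 = 0.782625
Compose boost 3: (0.363 + 0.782625)/(1 + 0.363×0.782625) = 1.14562/1.28409 = 0.8922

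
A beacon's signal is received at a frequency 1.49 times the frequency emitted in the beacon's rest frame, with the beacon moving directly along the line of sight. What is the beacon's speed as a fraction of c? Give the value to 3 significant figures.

f_obs/f_src = √((1+β)/(1−β)) = 1.49  ⇒  (1+β)/(1−β) = 2.2201
β = |1 − D²|/(1 + D²) = |1 − 2.2201|/(1 + 2.2201) = 0.379

β ≈ 0.379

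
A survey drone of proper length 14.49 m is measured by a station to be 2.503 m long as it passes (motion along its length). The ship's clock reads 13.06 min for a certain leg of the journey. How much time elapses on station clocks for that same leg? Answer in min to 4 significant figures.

Length contraction ⇒ γ = L₀/L = 14.49/2.503 = 5.78905
Time dilation: Δt = γτ₀ = 5.78905 × 13.06 min = 75.61 min

Δt ≈ 75.61 min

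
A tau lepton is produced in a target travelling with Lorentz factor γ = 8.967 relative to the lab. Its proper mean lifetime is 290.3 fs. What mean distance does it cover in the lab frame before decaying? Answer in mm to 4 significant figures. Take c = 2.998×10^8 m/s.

d ≈ 0.7755 mm

β = √(1 − 1/γ²) = √(1 − 1/8.967²) = 0.993762
Dilated lifetime: Δt = γτ₀ = 8.967 × 290.3 fs = 2603.12 fs
d = vΔt = 0.993762c × 2603.12 fs = 2.97930×10^8 m/s × 2.60312×10^-12 s = 0.7755 mm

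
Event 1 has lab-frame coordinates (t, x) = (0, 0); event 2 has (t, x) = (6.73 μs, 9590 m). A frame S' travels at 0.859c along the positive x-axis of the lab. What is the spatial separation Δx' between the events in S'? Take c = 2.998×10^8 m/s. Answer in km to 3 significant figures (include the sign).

Δx' ≈ 15.3 km

γ = 1/√(1 − 0.859²) = 1.9532
Δx' = γ(Δx − vΔt) = 1.9532 × (9590 m − 0.859×(2.998×10^8 m/s)×6.73×10^-6 s)
= 1.9532 × (7856.8 m) = 15.3 km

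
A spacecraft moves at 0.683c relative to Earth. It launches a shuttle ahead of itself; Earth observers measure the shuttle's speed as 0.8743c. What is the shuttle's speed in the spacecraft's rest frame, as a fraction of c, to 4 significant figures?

Inverse velocity addition: u' = (u − v)/(1 − uv/c²)
= (0.8743 − 0.683)/(1 − 0.8743×0.683) = 0.1913/0.402853 = 0.4749

u' ≈ 0.4749c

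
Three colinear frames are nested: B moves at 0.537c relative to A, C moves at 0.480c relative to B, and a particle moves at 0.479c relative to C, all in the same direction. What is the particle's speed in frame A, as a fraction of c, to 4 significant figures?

u ≈ 0.9281c

Compose boost 2: (0.480 + 0.537)/(1 + 0.480×0.537) = 1.017/1.25776 = 0.808580
Compose boost 3: (0.479 + 0.808580)/(1 + 0.479×0.808580) = 1.28758/1.38731 = 0.9281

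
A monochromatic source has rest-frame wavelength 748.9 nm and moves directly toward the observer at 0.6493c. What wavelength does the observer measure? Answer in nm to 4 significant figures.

Relativistic Doppler: λ_obs = λ_src √((1−β)/(1+β))
= 748.9 × √(0.350700/1.64930) = 748.9 × 0.461124 = 345.3 nm

λ_obs ≈ 345.3 nm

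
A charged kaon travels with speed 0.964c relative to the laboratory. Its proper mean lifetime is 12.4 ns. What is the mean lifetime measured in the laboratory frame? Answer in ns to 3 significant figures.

γ = 1/√(1 − 0.964²) = 3.7608
Time dilation: Δt = γτ₀ = 3.7608 × 12.4 ns = 46.6 ns

Δt ≈ 46.6 ns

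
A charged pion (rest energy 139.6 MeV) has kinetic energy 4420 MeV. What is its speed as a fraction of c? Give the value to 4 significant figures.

γ = 1 + K/(m₀c²) = 1 + 4420/139.6 = 32.6619
β = √(1 − 1/γ²) = 0.9995

β ≈ 0.9995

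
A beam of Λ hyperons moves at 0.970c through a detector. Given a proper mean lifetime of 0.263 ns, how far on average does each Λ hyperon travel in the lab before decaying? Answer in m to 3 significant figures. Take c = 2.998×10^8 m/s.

γ = 1/√(1 − 0.970²) = 4.1135
Dilated lifetime: Δt = γτ₀ = 4.1135 × 0.263 ns = 1.0818 ns
d = vΔt = 0.970c × 1.0818 ns = 2.9081×10^8 m/s × 1.0818×10^-9 s = 0.315 m

d ≈ 0.315 m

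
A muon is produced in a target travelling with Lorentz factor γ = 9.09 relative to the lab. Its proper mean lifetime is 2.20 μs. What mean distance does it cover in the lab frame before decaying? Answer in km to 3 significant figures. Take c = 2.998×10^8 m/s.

β = √(1 − 1/γ²) = √(1 − 1/9.09²) = 0.99393
Dilated lifetime: Δt = γτ₀ = 9.09 × 2.20 μs = 19.998 μs
d = vΔt = 0.99393c × 19.998 μs = 2.9798×10^8 m/s × 1.9998×10^-5 s = 5.96 km

d ≈ 5.96 km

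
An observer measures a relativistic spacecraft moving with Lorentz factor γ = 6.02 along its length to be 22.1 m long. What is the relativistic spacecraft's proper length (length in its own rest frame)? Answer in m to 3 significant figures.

L₀ ≈ 133 m

γ = 6.02 (given)
L₀ = γL = 6.02 × 22.1 = 133 m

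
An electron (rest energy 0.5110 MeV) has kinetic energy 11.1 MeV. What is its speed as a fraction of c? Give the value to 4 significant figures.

γ = 1 + K/(m₀c²) = 1 + 11.1/0.5110 = 22.7221
β = √(1 − 1/γ²) = 0.9990

β ≈ 0.9990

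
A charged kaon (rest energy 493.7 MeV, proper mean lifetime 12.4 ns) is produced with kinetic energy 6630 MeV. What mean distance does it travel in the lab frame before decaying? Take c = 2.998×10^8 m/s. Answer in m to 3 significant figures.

γ = 1 + K/(m₀c²) = 1 + 6630/493.7 = 14.429
β = √(1 − 1/γ²) = 0.99760
Dilated lifetime: γτ₀ = 14.429 × 12.4 ns = 178.92 ns
d = βc·γτ₀ = 0.99760 × (2.998×10^8 m/s) × 1.7892×10^-7 s = 53.5 m

d ≈ 53.5 m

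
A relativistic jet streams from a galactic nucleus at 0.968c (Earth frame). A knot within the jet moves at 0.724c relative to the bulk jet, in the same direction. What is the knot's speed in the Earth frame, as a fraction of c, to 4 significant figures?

u ≈ 0.9948c

Relativistic velocity addition: u = (u' + v)/(1 + u'v/c²)
= (0.724 + 0.968)/(1 + 0.724×0.968) = 1.692/1.70083 = 0.9948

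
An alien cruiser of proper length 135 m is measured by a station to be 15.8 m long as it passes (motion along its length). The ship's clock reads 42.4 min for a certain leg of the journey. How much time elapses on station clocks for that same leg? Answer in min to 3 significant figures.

Length contraction ⇒ γ = L₀/L = 135/15.8 = 8.5443
Time dilation: Δt = γτ₀ = 8.5443 × 42.4 min = 362 min

Δt ≈ 362 min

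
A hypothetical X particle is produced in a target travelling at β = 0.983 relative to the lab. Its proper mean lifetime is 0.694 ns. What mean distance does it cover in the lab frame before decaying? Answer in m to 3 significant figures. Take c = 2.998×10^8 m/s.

γ = 1/√(1 − 0.983²) = 5.4465
Dilated lifetime: Δt = γτ₀ = 5.4465 × 0.694 ns = 3.7798 ns
d = vΔt = 0.983c × 3.7798 ns = 2.9470×10^8 m/s × 3.7798×10^-9 s = 1.11 m

d ≈ 1.11 m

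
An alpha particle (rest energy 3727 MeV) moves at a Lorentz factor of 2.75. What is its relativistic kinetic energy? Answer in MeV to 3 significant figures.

γ = 2.75 (given)
K = (γ − 1)m₀c² = (2.75 − 1) × 3727 MeV = 1.7500 × 3727 MeV = 6520 MeV

K ≈ 6520 MeV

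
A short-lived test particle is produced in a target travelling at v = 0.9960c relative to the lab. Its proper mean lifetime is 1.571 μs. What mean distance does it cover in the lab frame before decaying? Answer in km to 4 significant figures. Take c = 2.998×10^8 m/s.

γ = 1/√(1 − 0.9960²) = 11.1915
Dilated lifetime: Δt = γτ₀ = 11.1915 × 1.571 μs = 17.5819 μs
d = vΔt = 0.9960c × 17.5819 μs = 2.98601×10^8 m/s × 1.75819×10^-5 s = 5.250 km

d ≈ 5.250 km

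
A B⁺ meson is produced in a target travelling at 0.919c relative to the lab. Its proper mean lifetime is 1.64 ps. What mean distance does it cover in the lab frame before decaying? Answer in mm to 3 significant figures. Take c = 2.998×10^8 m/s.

d ≈ 1.15 mm

γ = 1/√(1 − 0.919²) = 2.5364
Dilated lifetime: Δt = γτ₀ = 2.5364 × 1.64 ps = 4.1597 ps
d = vΔt = 0.919c × 4.1597 ps = 2.7552×10^8 m/s × 4.1597×10^-12 s = 1.15 mm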